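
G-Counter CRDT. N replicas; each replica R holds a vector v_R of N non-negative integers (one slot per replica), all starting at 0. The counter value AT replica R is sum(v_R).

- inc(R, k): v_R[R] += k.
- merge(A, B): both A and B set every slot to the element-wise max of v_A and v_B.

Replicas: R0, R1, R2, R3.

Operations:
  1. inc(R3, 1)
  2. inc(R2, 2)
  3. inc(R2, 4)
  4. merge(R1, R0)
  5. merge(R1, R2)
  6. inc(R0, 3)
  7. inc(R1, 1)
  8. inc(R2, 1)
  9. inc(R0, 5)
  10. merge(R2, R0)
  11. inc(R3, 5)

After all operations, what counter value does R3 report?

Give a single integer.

Answer: 6

Derivation:
Op 1: inc R3 by 1 -> R3=(0,0,0,1) value=1
Op 2: inc R2 by 2 -> R2=(0,0,2,0) value=2
Op 3: inc R2 by 4 -> R2=(0,0,6,0) value=6
Op 4: merge R1<->R0 -> R1=(0,0,0,0) R0=(0,0,0,0)
Op 5: merge R1<->R2 -> R1=(0,0,6,0) R2=(0,0,6,0)
Op 6: inc R0 by 3 -> R0=(3,0,0,0) value=3
Op 7: inc R1 by 1 -> R1=(0,1,6,0) value=7
Op 8: inc R2 by 1 -> R2=(0,0,7,0) value=7
Op 9: inc R0 by 5 -> R0=(8,0,0,0) value=8
Op 10: merge R2<->R0 -> R2=(8,0,7,0) R0=(8,0,7,0)
Op 11: inc R3 by 5 -> R3=(0,0,0,6) value=6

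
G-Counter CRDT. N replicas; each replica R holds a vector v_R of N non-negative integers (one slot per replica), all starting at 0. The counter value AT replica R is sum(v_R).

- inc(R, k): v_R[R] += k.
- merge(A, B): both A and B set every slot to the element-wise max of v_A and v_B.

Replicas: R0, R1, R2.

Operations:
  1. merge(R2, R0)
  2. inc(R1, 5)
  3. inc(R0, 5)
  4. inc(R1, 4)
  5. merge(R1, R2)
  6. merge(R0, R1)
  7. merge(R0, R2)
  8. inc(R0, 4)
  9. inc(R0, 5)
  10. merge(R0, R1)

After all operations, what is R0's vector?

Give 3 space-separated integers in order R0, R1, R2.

Answer: 14 9 0

Derivation:
Op 1: merge R2<->R0 -> R2=(0,0,0) R0=(0,0,0)
Op 2: inc R1 by 5 -> R1=(0,5,0) value=5
Op 3: inc R0 by 5 -> R0=(5,0,0) value=5
Op 4: inc R1 by 4 -> R1=(0,9,0) value=9
Op 5: merge R1<->R2 -> R1=(0,9,0) R2=(0,9,0)
Op 6: merge R0<->R1 -> R0=(5,9,0) R1=(5,9,0)
Op 7: merge R0<->R2 -> R0=(5,9,0) R2=(5,9,0)
Op 8: inc R0 by 4 -> R0=(9,9,0) value=18
Op 9: inc R0 by 5 -> R0=(14,9,0) value=23
Op 10: merge R0<->R1 -> R0=(14,9,0) R1=(14,9,0)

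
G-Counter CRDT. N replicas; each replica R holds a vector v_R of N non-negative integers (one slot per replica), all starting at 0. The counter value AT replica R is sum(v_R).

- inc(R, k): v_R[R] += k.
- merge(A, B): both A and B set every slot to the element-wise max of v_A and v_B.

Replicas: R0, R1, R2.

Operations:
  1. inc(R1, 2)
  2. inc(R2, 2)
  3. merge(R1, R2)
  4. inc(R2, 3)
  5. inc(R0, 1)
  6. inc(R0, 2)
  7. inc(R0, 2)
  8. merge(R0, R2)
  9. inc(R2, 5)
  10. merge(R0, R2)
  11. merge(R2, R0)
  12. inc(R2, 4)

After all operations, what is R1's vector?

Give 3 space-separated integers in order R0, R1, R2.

Answer: 0 2 2

Derivation:
Op 1: inc R1 by 2 -> R1=(0,2,0) value=2
Op 2: inc R2 by 2 -> R2=(0,0,2) value=2
Op 3: merge R1<->R2 -> R1=(0,2,2) R2=(0,2,2)
Op 4: inc R2 by 3 -> R2=(0,2,5) value=7
Op 5: inc R0 by 1 -> R0=(1,0,0) value=1
Op 6: inc R0 by 2 -> R0=(3,0,0) value=3
Op 7: inc R0 by 2 -> R0=(5,0,0) value=5
Op 8: merge R0<->R2 -> R0=(5,2,5) R2=(5,2,5)
Op 9: inc R2 by 5 -> R2=(5,2,10) value=17
Op 10: merge R0<->R2 -> R0=(5,2,10) R2=(5,2,10)
Op 11: merge R2<->R0 -> R2=(5,2,10) R0=(5,2,10)
Op 12: inc R2 by 4 -> R2=(5,2,14) value=21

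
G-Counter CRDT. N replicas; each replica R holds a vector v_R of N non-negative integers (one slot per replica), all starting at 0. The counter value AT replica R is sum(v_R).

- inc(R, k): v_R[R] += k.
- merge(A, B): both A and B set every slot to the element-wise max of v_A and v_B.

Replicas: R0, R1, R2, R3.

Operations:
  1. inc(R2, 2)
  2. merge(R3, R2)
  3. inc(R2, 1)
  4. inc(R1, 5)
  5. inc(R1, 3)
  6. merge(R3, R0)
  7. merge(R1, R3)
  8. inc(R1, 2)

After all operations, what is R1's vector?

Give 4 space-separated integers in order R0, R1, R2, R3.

Answer: 0 10 2 0

Derivation:
Op 1: inc R2 by 2 -> R2=(0,0,2,0) value=2
Op 2: merge R3<->R2 -> R3=(0,0,2,0) R2=(0,0,2,0)
Op 3: inc R2 by 1 -> R2=(0,0,3,0) value=3
Op 4: inc R1 by 5 -> R1=(0,5,0,0) value=5
Op 5: inc R1 by 3 -> R1=(0,8,0,0) value=8
Op 6: merge R3<->R0 -> R3=(0,0,2,0) R0=(0,0,2,0)
Op 7: merge R1<->R3 -> R1=(0,8,2,0) R3=(0,8,2,0)
Op 8: inc R1 by 2 -> R1=(0,10,2,0) value=12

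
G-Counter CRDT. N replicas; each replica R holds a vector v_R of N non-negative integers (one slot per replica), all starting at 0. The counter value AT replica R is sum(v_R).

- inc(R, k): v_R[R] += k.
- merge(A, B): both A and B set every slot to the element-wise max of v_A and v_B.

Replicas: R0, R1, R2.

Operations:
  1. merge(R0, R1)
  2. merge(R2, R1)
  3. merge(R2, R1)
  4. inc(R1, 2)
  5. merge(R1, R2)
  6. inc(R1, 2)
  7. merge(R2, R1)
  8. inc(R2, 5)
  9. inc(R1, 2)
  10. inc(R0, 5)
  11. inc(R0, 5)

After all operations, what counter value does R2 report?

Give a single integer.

Answer: 9

Derivation:
Op 1: merge R0<->R1 -> R0=(0,0,0) R1=(0,0,0)
Op 2: merge R2<->R1 -> R2=(0,0,0) R1=(0,0,0)
Op 3: merge R2<->R1 -> R2=(0,0,0) R1=(0,0,0)
Op 4: inc R1 by 2 -> R1=(0,2,0) value=2
Op 5: merge R1<->R2 -> R1=(0,2,0) R2=(0,2,0)
Op 6: inc R1 by 2 -> R1=(0,4,0) value=4
Op 7: merge R2<->R1 -> R2=(0,4,0) R1=(0,4,0)
Op 8: inc R2 by 5 -> R2=(0,4,5) value=9
Op 9: inc R1 by 2 -> R1=(0,6,0) value=6
Op 10: inc R0 by 5 -> R0=(5,0,0) value=5
Op 11: inc R0 by 5 -> R0=(10,0,0) value=10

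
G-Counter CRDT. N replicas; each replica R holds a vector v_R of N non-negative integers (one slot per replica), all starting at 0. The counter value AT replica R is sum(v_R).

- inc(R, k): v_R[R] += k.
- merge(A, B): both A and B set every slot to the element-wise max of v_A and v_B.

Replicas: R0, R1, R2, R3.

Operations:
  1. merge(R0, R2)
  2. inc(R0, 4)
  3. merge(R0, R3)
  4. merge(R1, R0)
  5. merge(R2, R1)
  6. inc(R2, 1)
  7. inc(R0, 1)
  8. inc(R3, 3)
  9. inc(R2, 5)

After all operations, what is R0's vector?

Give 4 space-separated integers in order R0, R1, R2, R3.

Answer: 5 0 0 0

Derivation:
Op 1: merge R0<->R2 -> R0=(0,0,0,0) R2=(0,0,0,0)
Op 2: inc R0 by 4 -> R0=(4,0,0,0) value=4
Op 3: merge R0<->R3 -> R0=(4,0,0,0) R3=(4,0,0,0)
Op 4: merge R1<->R0 -> R1=(4,0,0,0) R0=(4,0,0,0)
Op 5: merge R2<->R1 -> R2=(4,0,0,0) R1=(4,0,0,0)
Op 6: inc R2 by 1 -> R2=(4,0,1,0) value=5
Op 7: inc R0 by 1 -> R0=(5,0,0,0) value=5
Op 8: inc R3 by 3 -> R3=(4,0,0,3) value=7
Op 9: inc R2 by 5 -> R2=(4,0,6,0) value=10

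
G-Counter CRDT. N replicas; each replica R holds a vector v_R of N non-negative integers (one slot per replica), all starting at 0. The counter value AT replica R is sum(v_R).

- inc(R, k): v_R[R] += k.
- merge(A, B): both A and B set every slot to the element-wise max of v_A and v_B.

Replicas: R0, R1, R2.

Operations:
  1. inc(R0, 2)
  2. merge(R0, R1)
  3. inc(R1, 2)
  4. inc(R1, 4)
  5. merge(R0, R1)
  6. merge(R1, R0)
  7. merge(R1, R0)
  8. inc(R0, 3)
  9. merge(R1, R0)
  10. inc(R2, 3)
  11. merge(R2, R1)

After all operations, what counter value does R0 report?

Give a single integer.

Op 1: inc R0 by 2 -> R0=(2,0,0) value=2
Op 2: merge R0<->R1 -> R0=(2,0,0) R1=(2,0,0)
Op 3: inc R1 by 2 -> R1=(2,2,0) value=4
Op 4: inc R1 by 4 -> R1=(2,6,0) value=8
Op 5: merge R0<->R1 -> R0=(2,6,0) R1=(2,6,0)
Op 6: merge R1<->R0 -> R1=(2,6,0) R0=(2,6,0)
Op 7: merge R1<->R0 -> R1=(2,6,0) R0=(2,6,0)
Op 8: inc R0 by 3 -> R0=(5,6,0) value=11
Op 9: merge R1<->R0 -> R1=(5,6,0) R0=(5,6,0)
Op 10: inc R2 by 3 -> R2=(0,0,3) value=3
Op 11: merge R2<->R1 -> R2=(5,6,3) R1=(5,6,3)

Answer: 11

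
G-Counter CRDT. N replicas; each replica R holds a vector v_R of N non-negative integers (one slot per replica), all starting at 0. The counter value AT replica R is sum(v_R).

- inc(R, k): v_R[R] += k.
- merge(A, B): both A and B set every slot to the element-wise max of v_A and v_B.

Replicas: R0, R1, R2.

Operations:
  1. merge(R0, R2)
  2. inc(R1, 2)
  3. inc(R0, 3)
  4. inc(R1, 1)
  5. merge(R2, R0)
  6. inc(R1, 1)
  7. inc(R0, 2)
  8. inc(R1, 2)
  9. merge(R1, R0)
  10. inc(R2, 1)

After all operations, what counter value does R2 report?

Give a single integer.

Op 1: merge R0<->R2 -> R0=(0,0,0) R2=(0,0,0)
Op 2: inc R1 by 2 -> R1=(0,2,0) value=2
Op 3: inc R0 by 3 -> R0=(3,0,0) value=3
Op 4: inc R1 by 1 -> R1=(0,3,0) value=3
Op 5: merge R2<->R0 -> R2=(3,0,0) R0=(3,0,0)
Op 6: inc R1 by 1 -> R1=(0,4,0) value=4
Op 7: inc R0 by 2 -> R0=(5,0,0) value=5
Op 8: inc R1 by 2 -> R1=(0,6,0) value=6
Op 9: merge R1<->R0 -> R1=(5,6,0) R0=(5,6,0)
Op 10: inc R2 by 1 -> R2=(3,0,1) value=4

Answer: 4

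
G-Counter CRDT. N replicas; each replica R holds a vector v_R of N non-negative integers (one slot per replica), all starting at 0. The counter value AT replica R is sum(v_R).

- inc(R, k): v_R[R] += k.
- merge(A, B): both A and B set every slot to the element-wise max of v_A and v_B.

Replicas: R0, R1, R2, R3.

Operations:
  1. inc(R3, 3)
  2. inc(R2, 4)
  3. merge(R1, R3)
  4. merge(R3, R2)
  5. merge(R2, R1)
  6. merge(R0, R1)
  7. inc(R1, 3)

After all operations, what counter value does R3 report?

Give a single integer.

Op 1: inc R3 by 3 -> R3=(0,0,0,3) value=3
Op 2: inc R2 by 4 -> R2=(0,0,4,0) value=4
Op 3: merge R1<->R3 -> R1=(0,0,0,3) R3=(0,0,0,3)
Op 4: merge R3<->R2 -> R3=(0,0,4,3) R2=(0,0,4,3)
Op 5: merge R2<->R1 -> R2=(0,0,4,3) R1=(0,0,4,3)
Op 6: merge R0<->R1 -> R0=(0,0,4,3) R1=(0,0,4,3)
Op 7: inc R1 by 3 -> R1=(0,3,4,3) value=10

Answer: 7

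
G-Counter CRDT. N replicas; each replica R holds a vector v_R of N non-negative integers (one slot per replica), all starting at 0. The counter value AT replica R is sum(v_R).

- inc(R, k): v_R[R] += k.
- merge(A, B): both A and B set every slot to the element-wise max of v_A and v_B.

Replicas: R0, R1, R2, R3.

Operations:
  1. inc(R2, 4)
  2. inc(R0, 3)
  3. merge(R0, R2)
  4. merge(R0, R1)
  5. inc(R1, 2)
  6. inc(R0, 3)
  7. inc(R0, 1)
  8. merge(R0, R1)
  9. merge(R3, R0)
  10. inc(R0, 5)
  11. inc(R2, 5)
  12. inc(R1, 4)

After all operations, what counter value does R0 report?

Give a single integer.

Answer: 18

Derivation:
Op 1: inc R2 by 4 -> R2=(0,0,4,0) value=4
Op 2: inc R0 by 3 -> R0=(3,0,0,0) value=3
Op 3: merge R0<->R2 -> R0=(3,0,4,0) R2=(3,0,4,0)
Op 4: merge R0<->R1 -> R0=(3,0,4,0) R1=(3,0,4,0)
Op 5: inc R1 by 2 -> R1=(3,2,4,0) value=9
Op 6: inc R0 by 3 -> R0=(6,0,4,0) value=10
Op 7: inc R0 by 1 -> R0=(7,0,4,0) value=11
Op 8: merge R0<->R1 -> R0=(7,2,4,0) R1=(7,2,4,0)
Op 9: merge R3<->R0 -> R3=(7,2,4,0) R0=(7,2,4,0)
Op 10: inc R0 by 5 -> R0=(12,2,4,0) value=18
Op 11: inc R2 by 5 -> R2=(3,0,9,0) value=12
Op 12: inc R1 by 4 -> R1=(7,6,4,0) value=17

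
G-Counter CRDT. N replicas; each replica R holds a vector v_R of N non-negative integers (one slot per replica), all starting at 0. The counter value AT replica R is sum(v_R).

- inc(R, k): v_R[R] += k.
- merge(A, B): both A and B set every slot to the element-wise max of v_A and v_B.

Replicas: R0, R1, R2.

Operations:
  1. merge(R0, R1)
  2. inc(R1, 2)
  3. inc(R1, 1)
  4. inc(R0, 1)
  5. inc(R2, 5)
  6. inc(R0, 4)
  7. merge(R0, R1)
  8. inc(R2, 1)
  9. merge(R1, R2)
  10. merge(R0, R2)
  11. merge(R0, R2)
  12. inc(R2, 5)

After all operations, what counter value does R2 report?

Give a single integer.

Answer: 19

Derivation:
Op 1: merge R0<->R1 -> R0=(0,0,0) R1=(0,0,0)
Op 2: inc R1 by 2 -> R1=(0,2,0) value=2
Op 3: inc R1 by 1 -> R1=(0,3,0) value=3
Op 4: inc R0 by 1 -> R0=(1,0,0) value=1
Op 5: inc R2 by 5 -> R2=(0,0,5) value=5
Op 6: inc R0 by 4 -> R0=(5,0,0) value=5
Op 7: merge R0<->R1 -> R0=(5,3,0) R1=(5,3,0)
Op 8: inc R2 by 1 -> R2=(0,0,6) value=6
Op 9: merge R1<->R2 -> R1=(5,3,6) R2=(5,3,6)
Op 10: merge R0<->R2 -> R0=(5,3,6) R2=(5,3,6)
Op 11: merge R0<->R2 -> R0=(5,3,6) R2=(5,3,6)
Op 12: inc R2 by 5 -> R2=(5,3,11) value=19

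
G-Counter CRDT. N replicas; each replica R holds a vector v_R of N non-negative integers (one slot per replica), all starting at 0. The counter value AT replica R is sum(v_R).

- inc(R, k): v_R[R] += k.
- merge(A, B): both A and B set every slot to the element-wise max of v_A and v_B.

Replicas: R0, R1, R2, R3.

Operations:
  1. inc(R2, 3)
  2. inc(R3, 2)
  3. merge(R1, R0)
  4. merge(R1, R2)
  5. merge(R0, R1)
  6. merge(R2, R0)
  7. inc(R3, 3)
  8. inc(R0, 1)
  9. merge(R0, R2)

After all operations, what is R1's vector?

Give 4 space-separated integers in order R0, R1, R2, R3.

Answer: 0 0 3 0

Derivation:
Op 1: inc R2 by 3 -> R2=(0,0,3,0) value=3
Op 2: inc R3 by 2 -> R3=(0,0,0,2) value=2
Op 3: merge R1<->R0 -> R1=(0,0,0,0) R0=(0,0,0,0)
Op 4: merge R1<->R2 -> R1=(0,0,3,0) R2=(0,0,3,0)
Op 5: merge R0<->R1 -> R0=(0,0,3,0) R1=(0,0,3,0)
Op 6: merge R2<->R0 -> R2=(0,0,3,0) R0=(0,0,3,0)
Op 7: inc R3 by 3 -> R3=(0,0,0,5) value=5
Op 8: inc R0 by 1 -> R0=(1,0,3,0) value=4
Op 9: merge R0<->R2 -> R0=(1,0,3,0) R2=(1,0,3,0)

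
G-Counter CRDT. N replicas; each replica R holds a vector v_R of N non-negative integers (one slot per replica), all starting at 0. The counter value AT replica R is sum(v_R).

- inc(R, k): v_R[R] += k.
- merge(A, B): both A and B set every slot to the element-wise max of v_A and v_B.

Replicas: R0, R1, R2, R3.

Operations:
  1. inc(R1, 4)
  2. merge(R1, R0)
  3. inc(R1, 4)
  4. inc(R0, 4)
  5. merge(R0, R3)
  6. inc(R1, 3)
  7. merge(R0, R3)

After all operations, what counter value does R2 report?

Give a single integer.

Answer: 0

Derivation:
Op 1: inc R1 by 4 -> R1=(0,4,0,0) value=4
Op 2: merge R1<->R0 -> R1=(0,4,0,0) R0=(0,4,0,0)
Op 3: inc R1 by 4 -> R1=(0,8,0,0) value=8
Op 4: inc R0 by 4 -> R0=(4,4,0,0) value=8
Op 5: merge R0<->R3 -> R0=(4,4,0,0) R3=(4,4,0,0)
Op 6: inc R1 by 3 -> R1=(0,11,0,0) value=11
Op 7: merge R0<->R3 -> R0=(4,4,0,0) R3=(4,4,0,0)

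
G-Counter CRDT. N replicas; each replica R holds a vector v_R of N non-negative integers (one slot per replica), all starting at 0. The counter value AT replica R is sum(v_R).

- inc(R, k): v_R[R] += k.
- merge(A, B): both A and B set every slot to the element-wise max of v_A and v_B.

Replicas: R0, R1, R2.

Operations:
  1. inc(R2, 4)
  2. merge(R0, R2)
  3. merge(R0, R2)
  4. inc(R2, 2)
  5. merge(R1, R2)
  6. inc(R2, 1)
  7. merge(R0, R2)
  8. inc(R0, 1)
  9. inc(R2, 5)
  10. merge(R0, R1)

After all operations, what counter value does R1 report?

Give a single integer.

Op 1: inc R2 by 4 -> R2=(0,0,4) value=4
Op 2: merge R0<->R2 -> R0=(0,0,4) R2=(0,0,4)
Op 3: merge R0<->R2 -> R0=(0,0,4) R2=(0,0,4)
Op 4: inc R2 by 2 -> R2=(0,0,6) value=6
Op 5: merge R1<->R2 -> R1=(0,0,6) R2=(0,0,6)
Op 6: inc R2 by 1 -> R2=(0,0,7) value=7
Op 7: merge R0<->R2 -> R0=(0,0,7) R2=(0,0,7)
Op 8: inc R0 by 1 -> R0=(1,0,7) value=8
Op 9: inc R2 by 5 -> R2=(0,0,12) value=12
Op 10: merge R0<->R1 -> R0=(1,0,7) R1=(1,0,7)

Answer: 8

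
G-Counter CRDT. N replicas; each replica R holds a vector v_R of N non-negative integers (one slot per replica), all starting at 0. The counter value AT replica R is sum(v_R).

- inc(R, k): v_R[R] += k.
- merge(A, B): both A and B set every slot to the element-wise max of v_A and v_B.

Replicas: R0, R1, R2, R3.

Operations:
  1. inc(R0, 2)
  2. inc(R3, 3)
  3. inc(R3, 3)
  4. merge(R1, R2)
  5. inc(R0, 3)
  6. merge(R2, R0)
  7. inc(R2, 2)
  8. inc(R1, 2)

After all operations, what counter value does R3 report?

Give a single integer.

Answer: 6

Derivation:
Op 1: inc R0 by 2 -> R0=(2,0,0,0) value=2
Op 2: inc R3 by 3 -> R3=(0,0,0,3) value=3
Op 3: inc R3 by 3 -> R3=(0,0,0,6) value=6
Op 4: merge R1<->R2 -> R1=(0,0,0,0) R2=(0,0,0,0)
Op 5: inc R0 by 3 -> R0=(5,0,0,0) value=5
Op 6: merge R2<->R0 -> R2=(5,0,0,0) R0=(5,0,0,0)
Op 7: inc R2 by 2 -> R2=(5,0,2,0) value=7
Op 8: inc R1 by 2 -> R1=(0,2,0,0) value=2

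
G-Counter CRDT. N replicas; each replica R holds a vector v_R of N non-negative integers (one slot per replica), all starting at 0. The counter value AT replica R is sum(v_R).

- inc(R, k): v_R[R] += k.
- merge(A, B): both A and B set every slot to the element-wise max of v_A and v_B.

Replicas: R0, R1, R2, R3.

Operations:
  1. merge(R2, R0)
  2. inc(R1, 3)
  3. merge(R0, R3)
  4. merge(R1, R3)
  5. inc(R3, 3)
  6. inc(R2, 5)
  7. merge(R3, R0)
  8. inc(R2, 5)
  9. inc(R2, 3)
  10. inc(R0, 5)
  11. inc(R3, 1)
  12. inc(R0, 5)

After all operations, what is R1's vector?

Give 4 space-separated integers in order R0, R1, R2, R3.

Answer: 0 3 0 0

Derivation:
Op 1: merge R2<->R0 -> R2=(0,0,0,0) R0=(0,0,0,0)
Op 2: inc R1 by 3 -> R1=(0,3,0,0) value=3
Op 3: merge R0<->R3 -> R0=(0,0,0,0) R3=(0,0,0,0)
Op 4: merge R1<->R3 -> R1=(0,3,0,0) R3=(0,3,0,0)
Op 5: inc R3 by 3 -> R3=(0,3,0,3) value=6
Op 6: inc R2 by 5 -> R2=(0,0,5,0) value=5
Op 7: merge R3<->R0 -> R3=(0,3,0,3) R0=(0,3,0,3)
Op 8: inc R2 by 5 -> R2=(0,0,10,0) value=10
Op 9: inc R2 by 3 -> R2=(0,0,13,0) value=13
Op 10: inc R0 by 5 -> R0=(5,3,0,3) value=11
Op 11: inc R3 by 1 -> R3=(0,3,0,4) value=7
Op 12: inc R0 by 5 -> R0=(10,3,0,3) value=16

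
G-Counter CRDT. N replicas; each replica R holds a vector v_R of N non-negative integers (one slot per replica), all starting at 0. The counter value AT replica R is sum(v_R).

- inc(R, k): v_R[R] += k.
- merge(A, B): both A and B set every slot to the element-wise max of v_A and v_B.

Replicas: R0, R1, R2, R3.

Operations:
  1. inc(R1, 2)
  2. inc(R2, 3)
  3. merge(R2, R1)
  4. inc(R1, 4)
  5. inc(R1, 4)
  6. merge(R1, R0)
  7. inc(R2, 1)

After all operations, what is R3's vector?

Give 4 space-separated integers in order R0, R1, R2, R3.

Op 1: inc R1 by 2 -> R1=(0,2,0,0) value=2
Op 2: inc R2 by 3 -> R2=(0,0,3,0) value=3
Op 3: merge R2<->R1 -> R2=(0,2,3,0) R1=(0,2,3,0)
Op 4: inc R1 by 4 -> R1=(0,6,3,0) value=9
Op 5: inc R1 by 4 -> R1=(0,10,3,0) value=13
Op 6: merge R1<->R0 -> R1=(0,10,3,0) R0=(0,10,3,0)
Op 7: inc R2 by 1 -> R2=(0,2,4,0) value=6

Answer: 0 0 0 0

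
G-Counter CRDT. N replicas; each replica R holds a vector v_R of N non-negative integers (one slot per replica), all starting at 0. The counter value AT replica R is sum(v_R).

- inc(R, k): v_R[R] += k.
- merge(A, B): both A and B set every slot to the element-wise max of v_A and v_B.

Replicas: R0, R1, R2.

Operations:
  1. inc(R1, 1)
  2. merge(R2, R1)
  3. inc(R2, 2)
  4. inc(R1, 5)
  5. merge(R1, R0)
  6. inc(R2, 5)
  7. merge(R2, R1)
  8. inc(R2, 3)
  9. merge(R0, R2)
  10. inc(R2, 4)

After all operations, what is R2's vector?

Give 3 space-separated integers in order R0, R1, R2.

Op 1: inc R1 by 1 -> R1=(0,1,0) value=1
Op 2: merge R2<->R1 -> R2=(0,1,0) R1=(0,1,0)
Op 3: inc R2 by 2 -> R2=(0,1,2) value=3
Op 4: inc R1 by 5 -> R1=(0,6,0) value=6
Op 5: merge R1<->R0 -> R1=(0,6,0) R0=(0,6,0)
Op 6: inc R2 by 5 -> R2=(0,1,7) value=8
Op 7: merge R2<->R1 -> R2=(0,6,7) R1=(0,6,7)
Op 8: inc R2 by 3 -> R2=(0,6,10) value=16
Op 9: merge R0<->R2 -> R0=(0,6,10) R2=(0,6,10)
Op 10: inc R2 by 4 -> R2=(0,6,14) value=20

Answer: 0 6 14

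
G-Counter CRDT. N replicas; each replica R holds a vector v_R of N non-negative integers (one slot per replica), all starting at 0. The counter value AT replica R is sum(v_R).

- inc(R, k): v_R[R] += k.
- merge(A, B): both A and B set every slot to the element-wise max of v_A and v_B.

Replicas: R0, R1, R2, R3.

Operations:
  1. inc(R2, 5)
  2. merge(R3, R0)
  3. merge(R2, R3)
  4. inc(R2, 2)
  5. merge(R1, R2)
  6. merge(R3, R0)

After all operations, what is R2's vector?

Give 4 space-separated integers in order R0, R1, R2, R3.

Op 1: inc R2 by 5 -> R2=(0,0,5,0) value=5
Op 2: merge R3<->R0 -> R3=(0,0,0,0) R0=(0,0,0,0)
Op 3: merge R2<->R3 -> R2=(0,0,5,0) R3=(0,0,5,0)
Op 4: inc R2 by 2 -> R2=(0,0,7,0) value=7
Op 5: merge R1<->R2 -> R1=(0,0,7,0) R2=(0,0,7,0)
Op 6: merge R3<->R0 -> R3=(0,0,5,0) R0=(0,0,5,0)

Answer: 0 0 7 0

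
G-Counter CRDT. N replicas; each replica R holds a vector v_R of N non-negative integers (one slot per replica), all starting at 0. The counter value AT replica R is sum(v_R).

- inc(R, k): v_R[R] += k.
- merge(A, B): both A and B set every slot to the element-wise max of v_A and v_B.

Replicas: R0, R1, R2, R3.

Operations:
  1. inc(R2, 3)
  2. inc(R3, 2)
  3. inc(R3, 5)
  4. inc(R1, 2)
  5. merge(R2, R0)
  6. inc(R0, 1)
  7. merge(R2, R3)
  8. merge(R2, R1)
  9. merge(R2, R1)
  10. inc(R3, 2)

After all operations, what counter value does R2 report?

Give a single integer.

Op 1: inc R2 by 3 -> R2=(0,0,3,0) value=3
Op 2: inc R3 by 2 -> R3=(0,0,0,2) value=2
Op 3: inc R3 by 5 -> R3=(0,0,0,7) value=7
Op 4: inc R1 by 2 -> R1=(0,2,0,0) value=2
Op 5: merge R2<->R0 -> R2=(0,0,3,0) R0=(0,0,3,0)
Op 6: inc R0 by 1 -> R0=(1,0,3,0) value=4
Op 7: merge R2<->R3 -> R2=(0,0,3,7) R3=(0,0,3,7)
Op 8: merge R2<->R1 -> R2=(0,2,3,7) R1=(0,2,3,7)
Op 9: merge R2<->R1 -> R2=(0,2,3,7) R1=(0,2,3,7)
Op 10: inc R3 by 2 -> R3=(0,0,3,9) value=12

Answer: 12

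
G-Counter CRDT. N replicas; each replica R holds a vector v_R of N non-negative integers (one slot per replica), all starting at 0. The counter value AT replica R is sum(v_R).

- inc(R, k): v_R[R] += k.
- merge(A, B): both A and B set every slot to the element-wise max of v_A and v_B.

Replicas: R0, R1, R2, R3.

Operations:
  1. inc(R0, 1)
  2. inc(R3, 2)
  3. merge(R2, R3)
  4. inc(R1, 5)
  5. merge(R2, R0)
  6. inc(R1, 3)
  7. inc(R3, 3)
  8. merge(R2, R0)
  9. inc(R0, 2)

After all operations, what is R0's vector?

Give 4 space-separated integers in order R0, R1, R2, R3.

Op 1: inc R0 by 1 -> R0=(1,0,0,0) value=1
Op 2: inc R3 by 2 -> R3=(0,0,0,2) value=2
Op 3: merge R2<->R3 -> R2=(0,0,0,2) R3=(0,0,0,2)
Op 4: inc R1 by 5 -> R1=(0,5,0,0) value=5
Op 5: merge R2<->R0 -> R2=(1,0,0,2) R0=(1,0,0,2)
Op 6: inc R1 by 3 -> R1=(0,8,0,0) value=8
Op 7: inc R3 by 3 -> R3=(0,0,0,5) value=5
Op 8: merge R2<->R0 -> R2=(1,0,0,2) R0=(1,0,0,2)
Op 9: inc R0 by 2 -> R0=(3,0,0,2) value=5

Answer: 3 0 0 2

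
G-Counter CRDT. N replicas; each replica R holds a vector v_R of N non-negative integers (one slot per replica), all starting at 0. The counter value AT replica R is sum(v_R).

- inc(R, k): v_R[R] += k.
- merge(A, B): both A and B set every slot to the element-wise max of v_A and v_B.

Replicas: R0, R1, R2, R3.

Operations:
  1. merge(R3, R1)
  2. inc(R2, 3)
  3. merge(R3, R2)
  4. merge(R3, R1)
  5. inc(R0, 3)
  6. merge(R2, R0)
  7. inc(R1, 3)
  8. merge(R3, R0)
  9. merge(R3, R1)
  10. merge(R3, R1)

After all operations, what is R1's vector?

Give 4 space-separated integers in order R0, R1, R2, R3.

Answer: 3 3 3 0

Derivation:
Op 1: merge R3<->R1 -> R3=(0,0,0,0) R1=(0,0,0,0)
Op 2: inc R2 by 3 -> R2=(0,0,3,0) value=3
Op 3: merge R3<->R2 -> R3=(0,0,3,0) R2=(0,0,3,0)
Op 4: merge R3<->R1 -> R3=(0,0,3,0) R1=(0,0,3,0)
Op 5: inc R0 by 3 -> R0=(3,0,0,0) value=3
Op 6: merge R2<->R0 -> R2=(3,0,3,0) R0=(3,0,3,0)
Op 7: inc R1 by 3 -> R1=(0,3,3,0) value=6
Op 8: merge R3<->R0 -> R3=(3,0,3,0) R0=(3,0,3,0)
Op 9: merge R3<->R1 -> R3=(3,3,3,0) R1=(3,3,3,0)
Op 10: merge R3<->R1 -> R3=(3,3,3,0) R1=(3,3,3,0)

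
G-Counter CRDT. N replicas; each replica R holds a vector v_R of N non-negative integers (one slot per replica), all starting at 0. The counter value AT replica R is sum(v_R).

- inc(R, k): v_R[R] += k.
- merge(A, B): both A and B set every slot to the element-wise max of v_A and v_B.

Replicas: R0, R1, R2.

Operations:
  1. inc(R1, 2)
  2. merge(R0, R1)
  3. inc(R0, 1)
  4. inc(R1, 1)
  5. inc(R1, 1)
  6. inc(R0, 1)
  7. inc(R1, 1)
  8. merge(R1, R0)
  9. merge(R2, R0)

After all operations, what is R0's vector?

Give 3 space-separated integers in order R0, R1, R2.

Answer: 2 5 0

Derivation:
Op 1: inc R1 by 2 -> R1=(0,2,0) value=2
Op 2: merge R0<->R1 -> R0=(0,2,0) R1=(0,2,0)
Op 3: inc R0 by 1 -> R0=(1,2,0) value=3
Op 4: inc R1 by 1 -> R1=(0,3,0) value=3
Op 5: inc R1 by 1 -> R1=(0,4,0) value=4
Op 6: inc R0 by 1 -> R0=(2,2,0) value=4
Op 7: inc R1 by 1 -> R1=(0,5,0) value=5
Op 8: merge R1<->R0 -> R1=(2,5,0) R0=(2,5,0)
Op 9: merge R2<->R0 -> R2=(2,5,0) R0=(2,5,0)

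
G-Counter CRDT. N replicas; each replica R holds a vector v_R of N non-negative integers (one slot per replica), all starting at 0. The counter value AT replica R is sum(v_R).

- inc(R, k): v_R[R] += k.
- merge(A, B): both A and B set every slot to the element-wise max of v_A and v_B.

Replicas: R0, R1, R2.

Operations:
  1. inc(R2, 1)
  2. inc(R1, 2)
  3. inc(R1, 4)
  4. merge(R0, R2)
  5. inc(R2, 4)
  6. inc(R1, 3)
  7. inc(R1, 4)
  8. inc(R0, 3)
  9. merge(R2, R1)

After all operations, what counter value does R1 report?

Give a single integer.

Answer: 18

Derivation:
Op 1: inc R2 by 1 -> R2=(0,0,1) value=1
Op 2: inc R1 by 2 -> R1=(0,2,0) value=2
Op 3: inc R1 by 4 -> R1=(0,6,0) value=6
Op 4: merge R0<->R2 -> R0=(0,0,1) R2=(0,0,1)
Op 5: inc R2 by 4 -> R2=(0,0,5) value=5
Op 6: inc R1 by 3 -> R1=(0,9,0) value=9
Op 7: inc R1 by 4 -> R1=(0,13,0) value=13
Op 8: inc R0 by 3 -> R0=(3,0,1) value=4
Op 9: merge R2<->R1 -> R2=(0,13,5) R1=(0,13,5)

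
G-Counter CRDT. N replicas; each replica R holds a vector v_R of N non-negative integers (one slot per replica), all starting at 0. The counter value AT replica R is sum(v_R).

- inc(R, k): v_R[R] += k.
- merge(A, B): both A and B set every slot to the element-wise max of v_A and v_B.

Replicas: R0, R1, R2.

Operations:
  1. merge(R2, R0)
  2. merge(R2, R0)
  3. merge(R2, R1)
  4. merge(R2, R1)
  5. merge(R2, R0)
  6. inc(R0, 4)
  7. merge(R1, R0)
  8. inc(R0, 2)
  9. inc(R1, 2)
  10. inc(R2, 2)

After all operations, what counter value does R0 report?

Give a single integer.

Answer: 6

Derivation:
Op 1: merge R2<->R0 -> R2=(0,0,0) R0=(0,0,0)
Op 2: merge R2<->R0 -> R2=(0,0,0) R0=(0,0,0)
Op 3: merge R2<->R1 -> R2=(0,0,0) R1=(0,0,0)
Op 4: merge R2<->R1 -> R2=(0,0,0) R1=(0,0,0)
Op 5: merge R2<->R0 -> R2=(0,0,0) R0=(0,0,0)
Op 6: inc R0 by 4 -> R0=(4,0,0) value=4
Op 7: merge R1<->R0 -> R1=(4,0,0) R0=(4,0,0)
Op 8: inc R0 by 2 -> R0=(6,0,0) value=6
Op 9: inc R1 by 2 -> R1=(4,2,0) value=6
Op 10: inc R2 by 2 -> R2=(0,0,2) value=2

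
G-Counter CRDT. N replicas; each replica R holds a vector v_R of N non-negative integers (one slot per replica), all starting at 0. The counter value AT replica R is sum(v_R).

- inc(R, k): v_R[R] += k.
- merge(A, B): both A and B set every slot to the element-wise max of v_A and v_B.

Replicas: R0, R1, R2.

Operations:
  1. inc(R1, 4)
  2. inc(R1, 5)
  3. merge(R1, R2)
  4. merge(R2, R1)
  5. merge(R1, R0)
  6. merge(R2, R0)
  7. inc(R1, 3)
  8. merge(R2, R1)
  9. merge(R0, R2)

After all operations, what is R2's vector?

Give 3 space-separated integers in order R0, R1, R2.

Answer: 0 12 0

Derivation:
Op 1: inc R1 by 4 -> R1=(0,4,0) value=4
Op 2: inc R1 by 5 -> R1=(0,9,0) value=9
Op 3: merge R1<->R2 -> R1=(0,9,0) R2=(0,9,0)
Op 4: merge R2<->R1 -> R2=(0,9,0) R1=(0,9,0)
Op 5: merge R1<->R0 -> R1=(0,9,0) R0=(0,9,0)
Op 6: merge R2<->R0 -> R2=(0,9,0) R0=(0,9,0)
Op 7: inc R1 by 3 -> R1=(0,12,0) value=12
Op 8: merge R2<->R1 -> R2=(0,12,0) R1=(0,12,0)
Op 9: merge R0<->R2 -> R0=(0,12,0) R2=(0,12,0)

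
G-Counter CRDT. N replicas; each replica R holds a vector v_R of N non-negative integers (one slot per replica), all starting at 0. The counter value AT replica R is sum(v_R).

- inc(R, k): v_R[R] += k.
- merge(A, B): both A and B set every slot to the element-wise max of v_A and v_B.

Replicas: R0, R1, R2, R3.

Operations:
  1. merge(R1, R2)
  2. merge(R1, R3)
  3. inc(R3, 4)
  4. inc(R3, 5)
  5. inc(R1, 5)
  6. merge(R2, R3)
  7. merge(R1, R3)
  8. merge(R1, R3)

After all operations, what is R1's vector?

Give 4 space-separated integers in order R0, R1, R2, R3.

Op 1: merge R1<->R2 -> R1=(0,0,0,0) R2=(0,0,0,0)
Op 2: merge R1<->R3 -> R1=(0,0,0,0) R3=(0,0,0,0)
Op 3: inc R3 by 4 -> R3=(0,0,0,4) value=4
Op 4: inc R3 by 5 -> R3=(0,0,0,9) value=9
Op 5: inc R1 by 5 -> R1=(0,5,0,0) value=5
Op 6: merge R2<->R3 -> R2=(0,0,0,9) R3=(0,0,0,9)
Op 7: merge R1<->R3 -> R1=(0,5,0,9) R3=(0,5,0,9)
Op 8: merge R1<->R3 -> R1=(0,5,0,9) R3=(0,5,0,9)

Answer: 0 5 0 9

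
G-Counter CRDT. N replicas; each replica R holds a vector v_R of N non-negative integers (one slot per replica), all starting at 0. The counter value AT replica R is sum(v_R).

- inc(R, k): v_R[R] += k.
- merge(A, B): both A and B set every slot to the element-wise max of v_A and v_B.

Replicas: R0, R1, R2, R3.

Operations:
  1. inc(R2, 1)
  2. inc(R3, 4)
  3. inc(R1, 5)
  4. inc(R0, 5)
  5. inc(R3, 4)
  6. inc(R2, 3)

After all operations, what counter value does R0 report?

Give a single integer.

Op 1: inc R2 by 1 -> R2=(0,0,1,0) value=1
Op 2: inc R3 by 4 -> R3=(0,0,0,4) value=4
Op 3: inc R1 by 5 -> R1=(0,5,0,0) value=5
Op 4: inc R0 by 5 -> R0=(5,0,0,0) value=5
Op 5: inc R3 by 4 -> R3=(0,0,0,8) value=8
Op 6: inc R2 by 3 -> R2=(0,0,4,0) value=4

Answer: 5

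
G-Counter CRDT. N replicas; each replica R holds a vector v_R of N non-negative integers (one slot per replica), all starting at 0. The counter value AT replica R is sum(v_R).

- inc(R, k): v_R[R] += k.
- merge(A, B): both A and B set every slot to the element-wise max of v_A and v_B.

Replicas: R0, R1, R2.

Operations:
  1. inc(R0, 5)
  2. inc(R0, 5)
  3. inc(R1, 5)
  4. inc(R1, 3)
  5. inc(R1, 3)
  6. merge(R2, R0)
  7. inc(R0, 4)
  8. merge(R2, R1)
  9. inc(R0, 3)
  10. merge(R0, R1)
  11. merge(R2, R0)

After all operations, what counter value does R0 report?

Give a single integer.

Answer: 28

Derivation:
Op 1: inc R0 by 5 -> R0=(5,0,0) value=5
Op 2: inc R0 by 5 -> R0=(10,0,0) value=10
Op 3: inc R1 by 5 -> R1=(0,5,0) value=5
Op 4: inc R1 by 3 -> R1=(0,8,0) value=8
Op 5: inc R1 by 3 -> R1=(0,11,0) value=11
Op 6: merge R2<->R0 -> R2=(10,0,0) R0=(10,0,0)
Op 7: inc R0 by 4 -> R0=(14,0,0) value=14
Op 8: merge R2<->R1 -> R2=(10,11,0) R1=(10,11,0)
Op 9: inc R0 by 3 -> R0=(17,0,0) value=17
Op 10: merge R0<->R1 -> R0=(17,11,0) R1=(17,11,0)
Op 11: merge R2<->R0 -> R2=(17,11,0) R0=(17,11,0)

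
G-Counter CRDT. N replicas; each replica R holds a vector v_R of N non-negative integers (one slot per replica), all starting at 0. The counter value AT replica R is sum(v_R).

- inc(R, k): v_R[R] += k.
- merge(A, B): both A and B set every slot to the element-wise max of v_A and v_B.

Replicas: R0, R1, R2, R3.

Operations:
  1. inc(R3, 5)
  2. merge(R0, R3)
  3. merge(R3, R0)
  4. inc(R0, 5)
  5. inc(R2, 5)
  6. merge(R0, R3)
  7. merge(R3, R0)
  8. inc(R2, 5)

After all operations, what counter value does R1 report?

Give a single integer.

Op 1: inc R3 by 5 -> R3=(0,0,0,5) value=5
Op 2: merge R0<->R3 -> R0=(0,0,0,5) R3=(0,0,0,5)
Op 3: merge R3<->R0 -> R3=(0,0,0,5) R0=(0,0,0,5)
Op 4: inc R0 by 5 -> R0=(5,0,0,5) value=10
Op 5: inc R2 by 5 -> R2=(0,0,5,0) value=5
Op 6: merge R0<->R3 -> R0=(5,0,0,5) R3=(5,0,0,5)
Op 7: merge R3<->R0 -> R3=(5,0,0,5) R0=(5,0,0,5)
Op 8: inc R2 by 5 -> R2=(0,0,10,0) value=10

Answer: 0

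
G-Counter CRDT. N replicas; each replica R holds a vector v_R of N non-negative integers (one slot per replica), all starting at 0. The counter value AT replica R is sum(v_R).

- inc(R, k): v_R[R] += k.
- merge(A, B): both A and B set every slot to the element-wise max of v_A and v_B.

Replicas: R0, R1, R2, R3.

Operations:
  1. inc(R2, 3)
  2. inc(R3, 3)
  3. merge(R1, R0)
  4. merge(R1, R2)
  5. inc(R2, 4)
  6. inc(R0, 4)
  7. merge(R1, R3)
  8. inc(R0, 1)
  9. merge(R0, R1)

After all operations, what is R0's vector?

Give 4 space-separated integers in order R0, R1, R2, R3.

Op 1: inc R2 by 3 -> R2=(0,0,3,0) value=3
Op 2: inc R3 by 3 -> R3=(0,0,0,3) value=3
Op 3: merge R1<->R0 -> R1=(0,0,0,0) R0=(0,0,0,0)
Op 4: merge R1<->R2 -> R1=(0,0,3,0) R2=(0,0,3,0)
Op 5: inc R2 by 4 -> R2=(0,0,7,0) value=7
Op 6: inc R0 by 4 -> R0=(4,0,0,0) value=4
Op 7: merge R1<->R3 -> R1=(0,0,3,3) R3=(0,0,3,3)
Op 8: inc R0 by 1 -> R0=(5,0,0,0) value=5
Op 9: merge R0<->R1 -> R0=(5,0,3,3) R1=(5,0,3,3)

Answer: 5 0 3 3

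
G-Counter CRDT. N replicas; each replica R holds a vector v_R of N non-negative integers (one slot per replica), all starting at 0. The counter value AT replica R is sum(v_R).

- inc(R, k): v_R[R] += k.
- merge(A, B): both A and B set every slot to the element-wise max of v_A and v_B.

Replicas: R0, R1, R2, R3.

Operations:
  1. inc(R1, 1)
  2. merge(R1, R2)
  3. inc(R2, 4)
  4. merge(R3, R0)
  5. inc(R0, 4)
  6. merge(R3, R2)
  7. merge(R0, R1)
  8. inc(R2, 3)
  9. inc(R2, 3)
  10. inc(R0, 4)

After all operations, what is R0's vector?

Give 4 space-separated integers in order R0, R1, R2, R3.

Answer: 8 1 0 0

Derivation:
Op 1: inc R1 by 1 -> R1=(0,1,0,0) value=1
Op 2: merge R1<->R2 -> R1=(0,1,0,0) R2=(0,1,0,0)
Op 3: inc R2 by 4 -> R2=(0,1,4,0) value=5
Op 4: merge R3<->R0 -> R3=(0,0,0,0) R0=(0,0,0,0)
Op 5: inc R0 by 4 -> R0=(4,0,0,0) value=4
Op 6: merge R3<->R2 -> R3=(0,1,4,0) R2=(0,1,4,0)
Op 7: merge R0<->R1 -> R0=(4,1,0,0) R1=(4,1,0,0)
Op 8: inc R2 by 3 -> R2=(0,1,7,0) value=8
Op 9: inc R2 by 3 -> R2=(0,1,10,0) value=11
Op 10: inc R0 by 4 -> R0=(8,1,0,0) value=9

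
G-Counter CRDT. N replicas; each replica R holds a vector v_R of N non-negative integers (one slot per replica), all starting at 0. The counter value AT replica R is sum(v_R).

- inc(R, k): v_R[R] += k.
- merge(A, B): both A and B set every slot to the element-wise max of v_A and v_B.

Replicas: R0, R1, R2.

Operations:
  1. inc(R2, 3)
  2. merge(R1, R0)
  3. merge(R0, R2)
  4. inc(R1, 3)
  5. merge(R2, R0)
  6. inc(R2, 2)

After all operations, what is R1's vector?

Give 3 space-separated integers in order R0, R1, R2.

Answer: 0 3 0

Derivation:
Op 1: inc R2 by 3 -> R2=(0,0,3) value=3
Op 2: merge R1<->R0 -> R1=(0,0,0) R0=(0,0,0)
Op 3: merge R0<->R2 -> R0=(0,0,3) R2=(0,0,3)
Op 4: inc R1 by 3 -> R1=(0,3,0) value=3
Op 5: merge R2<->R0 -> R2=(0,0,3) R0=(0,0,3)
Op 6: inc R2 by 2 -> R2=(0,0,5) value=5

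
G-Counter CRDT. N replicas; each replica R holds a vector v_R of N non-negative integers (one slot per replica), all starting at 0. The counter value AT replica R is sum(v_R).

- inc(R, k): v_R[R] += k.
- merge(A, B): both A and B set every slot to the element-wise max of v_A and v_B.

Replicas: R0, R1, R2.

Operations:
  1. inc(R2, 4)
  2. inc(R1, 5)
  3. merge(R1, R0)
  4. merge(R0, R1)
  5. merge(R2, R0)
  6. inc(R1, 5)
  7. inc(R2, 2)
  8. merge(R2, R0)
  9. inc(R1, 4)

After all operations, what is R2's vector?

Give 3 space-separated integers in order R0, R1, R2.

Op 1: inc R2 by 4 -> R2=(0,0,4) value=4
Op 2: inc R1 by 5 -> R1=(0,5,0) value=5
Op 3: merge R1<->R0 -> R1=(0,5,0) R0=(0,5,0)
Op 4: merge R0<->R1 -> R0=(0,5,0) R1=(0,5,0)
Op 5: merge R2<->R0 -> R2=(0,5,4) R0=(0,5,4)
Op 6: inc R1 by 5 -> R1=(0,10,0) value=10
Op 7: inc R2 by 2 -> R2=(0,5,6) value=11
Op 8: merge R2<->R0 -> R2=(0,5,6) R0=(0,5,6)
Op 9: inc R1 by 4 -> R1=(0,14,0) value=14

Answer: 0 5 6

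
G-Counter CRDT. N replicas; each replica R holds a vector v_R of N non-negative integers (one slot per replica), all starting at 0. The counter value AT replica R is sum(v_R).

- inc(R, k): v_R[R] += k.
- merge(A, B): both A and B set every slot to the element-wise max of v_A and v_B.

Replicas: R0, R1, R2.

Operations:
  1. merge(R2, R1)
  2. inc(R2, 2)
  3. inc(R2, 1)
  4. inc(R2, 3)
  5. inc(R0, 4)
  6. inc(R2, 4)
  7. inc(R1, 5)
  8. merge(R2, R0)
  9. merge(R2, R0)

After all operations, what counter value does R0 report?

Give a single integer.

Answer: 14

Derivation:
Op 1: merge R2<->R1 -> R2=(0,0,0) R1=(0,0,0)
Op 2: inc R2 by 2 -> R2=(0,0,2) value=2
Op 3: inc R2 by 1 -> R2=(0,0,3) value=3
Op 4: inc R2 by 3 -> R2=(0,0,6) value=6
Op 5: inc R0 by 4 -> R0=(4,0,0) value=4
Op 6: inc R2 by 4 -> R2=(0,0,10) value=10
Op 7: inc R1 by 5 -> R1=(0,5,0) value=5
Op 8: merge R2<->R0 -> R2=(4,0,10) R0=(4,0,10)
Op 9: merge R2<->R0 -> R2=(4,0,10) R0=(4,0,10)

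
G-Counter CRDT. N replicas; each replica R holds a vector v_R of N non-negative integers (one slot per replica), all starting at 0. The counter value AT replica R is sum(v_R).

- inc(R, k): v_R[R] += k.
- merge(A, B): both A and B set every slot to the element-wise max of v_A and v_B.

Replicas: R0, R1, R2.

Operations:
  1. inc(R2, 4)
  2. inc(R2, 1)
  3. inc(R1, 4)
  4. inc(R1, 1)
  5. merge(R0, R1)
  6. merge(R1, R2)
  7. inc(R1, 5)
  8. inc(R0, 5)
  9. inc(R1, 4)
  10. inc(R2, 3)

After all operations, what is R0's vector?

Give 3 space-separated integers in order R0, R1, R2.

Op 1: inc R2 by 4 -> R2=(0,0,4) value=4
Op 2: inc R2 by 1 -> R2=(0,0,5) value=5
Op 3: inc R1 by 4 -> R1=(0,4,0) value=4
Op 4: inc R1 by 1 -> R1=(0,5,0) value=5
Op 5: merge R0<->R1 -> R0=(0,5,0) R1=(0,5,0)
Op 6: merge R1<->R2 -> R1=(0,5,5) R2=(0,5,5)
Op 7: inc R1 by 5 -> R1=(0,10,5) value=15
Op 8: inc R0 by 5 -> R0=(5,5,0) value=10
Op 9: inc R1 by 4 -> R1=(0,14,5) value=19
Op 10: inc R2 by 3 -> R2=(0,5,8) value=13

Answer: 5 5 0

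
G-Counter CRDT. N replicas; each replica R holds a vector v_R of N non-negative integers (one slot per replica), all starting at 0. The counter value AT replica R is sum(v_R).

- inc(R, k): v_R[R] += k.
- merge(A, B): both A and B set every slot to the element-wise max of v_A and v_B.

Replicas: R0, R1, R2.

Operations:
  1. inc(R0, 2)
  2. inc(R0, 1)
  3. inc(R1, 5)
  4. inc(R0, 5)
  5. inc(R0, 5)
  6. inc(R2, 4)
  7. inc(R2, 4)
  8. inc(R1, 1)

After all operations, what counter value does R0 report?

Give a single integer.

Op 1: inc R0 by 2 -> R0=(2,0,0) value=2
Op 2: inc R0 by 1 -> R0=(3,0,0) value=3
Op 3: inc R1 by 5 -> R1=(0,5,0) value=5
Op 4: inc R0 by 5 -> R0=(8,0,0) value=8
Op 5: inc R0 by 5 -> R0=(13,0,0) value=13
Op 6: inc R2 by 4 -> R2=(0,0,4) value=4
Op 7: inc R2 by 4 -> R2=(0,0,8) value=8
Op 8: inc R1 by 1 -> R1=(0,6,0) value=6

Answer: 13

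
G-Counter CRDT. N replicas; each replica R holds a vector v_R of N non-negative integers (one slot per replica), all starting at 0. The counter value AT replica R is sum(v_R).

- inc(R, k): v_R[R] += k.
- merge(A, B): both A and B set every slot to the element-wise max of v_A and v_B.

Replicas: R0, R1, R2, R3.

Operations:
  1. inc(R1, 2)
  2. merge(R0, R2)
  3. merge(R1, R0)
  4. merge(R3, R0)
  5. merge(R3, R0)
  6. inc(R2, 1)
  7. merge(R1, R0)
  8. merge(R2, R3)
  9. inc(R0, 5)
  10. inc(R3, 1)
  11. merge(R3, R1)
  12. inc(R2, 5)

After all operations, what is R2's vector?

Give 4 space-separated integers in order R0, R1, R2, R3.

Answer: 0 2 6 0

Derivation:
Op 1: inc R1 by 2 -> R1=(0,2,0,0) value=2
Op 2: merge R0<->R2 -> R0=(0,0,0,0) R2=(0,0,0,0)
Op 3: merge R1<->R0 -> R1=(0,2,0,0) R0=(0,2,0,0)
Op 4: merge R3<->R0 -> R3=(0,2,0,0) R0=(0,2,0,0)
Op 5: merge R3<->R0 -> R3=(0,2,0,0) R0=(0,2,0,0)
Op 6: inc R2 by 1 -> R2=(0,0,1,0) value=1
Op 7: merge R1<->R0 -> R1=(0,2,0,0) R0=(0,2,0,0)
Op 8: merge R2<->R3 -> R2=(0,2,1,0) R3=(0,2,1,0)
Op 9: inc R0 by 5 -> R0=(5,2,0,0) value=7
Op 10: inc R3 by 1 -> R3=(0,2,1,1) value=4
Op 11: merge R3<->R1 -> R3=(0,2,1,1) R1=(0,2,1,1)
Op 12: inc R2 by 5 -> R2=(0,2,6,0) value=8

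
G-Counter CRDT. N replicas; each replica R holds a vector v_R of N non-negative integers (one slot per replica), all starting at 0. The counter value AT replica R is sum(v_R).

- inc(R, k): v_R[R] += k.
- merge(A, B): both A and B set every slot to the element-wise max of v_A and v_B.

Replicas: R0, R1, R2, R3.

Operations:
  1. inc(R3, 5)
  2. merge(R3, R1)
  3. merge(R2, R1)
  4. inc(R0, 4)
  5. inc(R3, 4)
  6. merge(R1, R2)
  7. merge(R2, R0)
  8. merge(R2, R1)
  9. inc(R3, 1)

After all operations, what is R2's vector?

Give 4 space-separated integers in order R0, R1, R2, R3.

Answer: 4 0 0 5

Derivation:
Op 1: inc R3 by 5 -> R3=(0,0,0,5) value=5
Op 2: merge R3<->R1 -> R3=(0,0,0,5) R1=(0,0,0,5)
Op 3: merge R2<->R1 -> R2=(0,0,0,5) R1=(0,0,0,5)
Op 4: inc R0 by 4 -> R0=(4,0,0,0) value=4
Op 5: inc R3 by 4 -> R3=(0,0,0,9) value=9
Op 6: merge R1<->R2 -> R1=(0,0,0,5) R2=(0,0,0,5)
Op 7: merge R2<->R0 -> R2=(4,0,0,5) R0=(4,0,0,5)
Op 8: merge R2<->R1 -> R2=(4,0,0,5) R1=(4,0,0,5)
Op 9: inc R3 by 1 -> R3=(0,0,0,10) value=10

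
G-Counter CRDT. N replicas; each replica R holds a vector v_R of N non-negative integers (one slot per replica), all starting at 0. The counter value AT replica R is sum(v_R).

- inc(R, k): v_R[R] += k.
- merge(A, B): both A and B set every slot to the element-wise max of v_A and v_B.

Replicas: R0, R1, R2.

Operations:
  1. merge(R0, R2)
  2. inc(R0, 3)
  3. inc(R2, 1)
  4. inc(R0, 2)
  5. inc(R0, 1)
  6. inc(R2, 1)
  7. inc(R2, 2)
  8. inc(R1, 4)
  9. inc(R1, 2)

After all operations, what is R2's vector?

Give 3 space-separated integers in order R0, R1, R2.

Op 1: merge R0<->R2 -> R0=(0,0,0) R2=(0,0,0)
Op 2: inc R0 by 3 -> R0=(3,0,0) value=3
Op 3: inc R2 by 1 -> R2=(0,0,1) value=1
Op 4: inc R0 by 2 -> R0=(5,0,0) value=5
Op 5: inc R0 by 1 -> R0=(6,0,0) value=6
Op 6: inc R2 by 1 -> R2=(0,0,2) value=2
Op 7: inc R2 by 2 -> R2=(0,0,4) value=4
Op 8: inc R1 by 4 -> R1=(0,4,0) value=4
Op 9: inc R1 by 2 -> R1=(0,6,0) value=6

Answer: 0 0 4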